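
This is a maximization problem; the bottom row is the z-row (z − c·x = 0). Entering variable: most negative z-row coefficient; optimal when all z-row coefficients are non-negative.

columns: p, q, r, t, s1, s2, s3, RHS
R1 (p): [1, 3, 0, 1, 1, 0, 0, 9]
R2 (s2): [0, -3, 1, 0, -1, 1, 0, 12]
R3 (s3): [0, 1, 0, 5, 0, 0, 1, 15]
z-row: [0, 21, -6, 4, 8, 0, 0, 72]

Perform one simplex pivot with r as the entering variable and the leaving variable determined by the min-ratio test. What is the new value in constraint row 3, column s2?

Ratio test on column r — row 1: entry 0 ≤ 0; row 2: 12/1 = 12; row 3: entry 0 ≤ 0. Minimum is 12 at row 2 (s2 leaves); pivot element 1.
Divide row 2 by 1; eliminate column r from the other rows.
Row 3 update in column s2: 0 − 0·1 = 0.

0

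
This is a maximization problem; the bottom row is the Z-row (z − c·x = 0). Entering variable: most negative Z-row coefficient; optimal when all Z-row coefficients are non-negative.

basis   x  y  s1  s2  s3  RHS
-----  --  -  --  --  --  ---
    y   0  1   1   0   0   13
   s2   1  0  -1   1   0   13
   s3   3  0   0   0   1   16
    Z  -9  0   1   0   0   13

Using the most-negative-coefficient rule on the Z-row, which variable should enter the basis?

x

Negative Z-row entries: x: -9.
The most negative is -9 in column x, so x enters.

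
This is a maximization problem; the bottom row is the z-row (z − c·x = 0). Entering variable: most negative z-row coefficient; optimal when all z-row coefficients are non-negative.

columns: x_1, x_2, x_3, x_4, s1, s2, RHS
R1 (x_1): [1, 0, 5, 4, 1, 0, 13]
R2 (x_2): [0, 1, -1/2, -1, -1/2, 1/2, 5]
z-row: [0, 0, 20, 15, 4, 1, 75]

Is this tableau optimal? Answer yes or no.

yes

Every z-row coefficient is ≥ 0, so the tableau is optimal.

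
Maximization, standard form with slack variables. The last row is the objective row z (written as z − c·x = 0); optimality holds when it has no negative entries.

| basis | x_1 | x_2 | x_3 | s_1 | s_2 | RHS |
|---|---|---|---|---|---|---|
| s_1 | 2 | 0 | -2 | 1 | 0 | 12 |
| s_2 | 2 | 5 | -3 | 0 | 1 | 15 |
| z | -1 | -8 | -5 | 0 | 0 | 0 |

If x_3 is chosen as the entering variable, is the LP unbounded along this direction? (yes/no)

Every constraint-row entry in column x_3 is ≤ 0, so increasing x_3 is unbounded.

yes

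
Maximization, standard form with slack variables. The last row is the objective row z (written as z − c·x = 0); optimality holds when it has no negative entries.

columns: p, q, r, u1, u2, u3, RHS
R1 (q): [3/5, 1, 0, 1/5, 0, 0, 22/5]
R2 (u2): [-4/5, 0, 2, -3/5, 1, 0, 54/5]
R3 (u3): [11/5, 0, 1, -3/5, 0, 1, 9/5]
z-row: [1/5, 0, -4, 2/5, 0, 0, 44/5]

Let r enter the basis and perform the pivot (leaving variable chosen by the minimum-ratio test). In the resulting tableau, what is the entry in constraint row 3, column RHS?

9/5

Ratio test on column r — row 1: entry 0 ≤ 0; row 2: (54/5)/2 = 27/5; row 3: (9/5)/1 = 9/5. Minimum is 9/5 at row 3 (u3 leaves); pivot element 1.
Divide row 3 by 1; eliminate column r from the other rows.
In the new row 3, the RHS entry is the old entry divided by the pivot: (9/5)/1 = 9/5.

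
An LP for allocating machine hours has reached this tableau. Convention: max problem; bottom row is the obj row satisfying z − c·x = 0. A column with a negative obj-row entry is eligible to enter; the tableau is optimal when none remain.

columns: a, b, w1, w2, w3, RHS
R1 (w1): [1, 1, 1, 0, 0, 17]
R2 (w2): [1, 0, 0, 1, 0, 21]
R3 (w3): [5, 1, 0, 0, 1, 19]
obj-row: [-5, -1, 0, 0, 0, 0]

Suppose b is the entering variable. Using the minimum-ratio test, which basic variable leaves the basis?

Column b entries and ratios — w1: 17/1 = 17; w2: 0 ≤ 0, skip; w3: 19/1 = 19.
Smallest ratio is 17 in the row of w1, so w1 leaves.

w1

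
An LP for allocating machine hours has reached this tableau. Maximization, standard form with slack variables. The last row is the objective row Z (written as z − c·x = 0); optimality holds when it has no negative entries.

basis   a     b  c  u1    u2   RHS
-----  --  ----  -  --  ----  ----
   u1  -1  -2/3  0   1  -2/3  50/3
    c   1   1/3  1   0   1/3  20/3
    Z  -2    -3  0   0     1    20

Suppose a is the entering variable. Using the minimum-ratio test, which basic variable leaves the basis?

Column a entries and ratios — u1: -1 ≤ 0, skip; c: (20/3)/1 = 20/3.
Smallest ratio is 20/3 in the row of c, so c leaves.

c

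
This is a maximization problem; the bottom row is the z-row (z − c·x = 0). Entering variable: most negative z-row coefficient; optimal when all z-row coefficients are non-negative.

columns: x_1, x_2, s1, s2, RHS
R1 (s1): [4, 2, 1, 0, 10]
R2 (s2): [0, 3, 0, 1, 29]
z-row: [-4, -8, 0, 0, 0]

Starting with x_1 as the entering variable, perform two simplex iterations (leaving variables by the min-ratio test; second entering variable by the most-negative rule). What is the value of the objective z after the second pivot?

Ratio test on column x_1 — row 1: 10/4 = 5/2; row 2: entry 0 ≤ 0. Minimum is 5/2 at row 1 (s1 leaves); pivot element 4.
Pivot on row 1; the z-row RHS becomes 0 − (-4)·(5/2) = 10.
Next entering variable (most negative z-row entry -6): x_2.
Ratio test on column x_2 — row 1: (5/2)/(1/2) = 5; row 2: 29/3 = 29/3. Minimum is 5 at row 1 (x_1 leaves); pivot element 1/2.
After the second pivot the z-row RHS is 10 − (-6)·5 = 40.

40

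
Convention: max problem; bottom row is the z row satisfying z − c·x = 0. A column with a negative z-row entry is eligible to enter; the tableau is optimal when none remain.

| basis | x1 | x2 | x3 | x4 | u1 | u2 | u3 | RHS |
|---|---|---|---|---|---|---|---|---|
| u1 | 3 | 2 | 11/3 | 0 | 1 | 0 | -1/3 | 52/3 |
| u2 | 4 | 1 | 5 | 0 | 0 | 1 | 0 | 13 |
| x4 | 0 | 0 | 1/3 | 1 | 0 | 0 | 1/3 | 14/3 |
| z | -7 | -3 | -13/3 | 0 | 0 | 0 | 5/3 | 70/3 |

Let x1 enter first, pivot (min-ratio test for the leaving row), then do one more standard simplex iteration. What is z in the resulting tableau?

Ratio test on column x1 — row 1: (52/3)/3 = 52/9; row 2: 13/4 = 13/4; row 3: entry 0 ≤ 0. Minimum is 13/4 at row 2 (u2 leaves); pivot element 4.
Pivot on row 2; the z-row RHS becomes 70/3 − (-7)·(13/4) = 553/12.
Next entering variable (most negative z-row entry -5/4): x2.
Ratio test on column x2 — row 1: (91/12)/(5/4) = 91/15; row 2: (13/4)/(1/4) = 13; row 3: entry 0 ≤ 0. Minimum is 91/15 at row 1 (u1 leaves); pivot element 5/4.
After the second pivot the z-row RHS is 553/12 − (-5/4)·(91/15) = 161/3.

161/3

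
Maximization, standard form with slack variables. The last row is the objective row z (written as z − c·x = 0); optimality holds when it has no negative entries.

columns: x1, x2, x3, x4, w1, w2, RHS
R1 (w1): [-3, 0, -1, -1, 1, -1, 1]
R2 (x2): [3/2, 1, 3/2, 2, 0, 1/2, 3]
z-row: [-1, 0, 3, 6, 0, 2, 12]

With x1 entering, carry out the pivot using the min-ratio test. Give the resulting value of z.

Ratio test on column x1 — row 1: entry -3 ≤ 0; row 2: 3/(3/2) = 2. Minimum is 2 at row 2 (x2 leaves); pivot element 3/2.
Pivot on row 2; the z-row RHS becomes 12 − (-1)·2 = 14.

14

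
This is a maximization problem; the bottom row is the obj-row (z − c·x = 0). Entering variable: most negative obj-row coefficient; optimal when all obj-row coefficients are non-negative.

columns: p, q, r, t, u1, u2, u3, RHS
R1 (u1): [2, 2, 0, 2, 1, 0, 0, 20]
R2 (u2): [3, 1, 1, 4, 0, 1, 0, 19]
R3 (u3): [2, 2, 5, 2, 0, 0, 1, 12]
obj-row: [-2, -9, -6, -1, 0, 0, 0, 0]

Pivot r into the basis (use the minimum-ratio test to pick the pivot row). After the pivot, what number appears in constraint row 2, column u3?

-1/5

Ratio test on column r — row 1: entry 0 ≤ 0; row 2: 19/1 = 19; row 3: 12/5 = 12/5. Minimum is 12/5 at row 3 (u3 leaves); pivot element 5.
Divide row 3 by 5; eliminate column r from the other rows.
Row 2 update in column u3: 0 − 1·(1/5) = -1/5.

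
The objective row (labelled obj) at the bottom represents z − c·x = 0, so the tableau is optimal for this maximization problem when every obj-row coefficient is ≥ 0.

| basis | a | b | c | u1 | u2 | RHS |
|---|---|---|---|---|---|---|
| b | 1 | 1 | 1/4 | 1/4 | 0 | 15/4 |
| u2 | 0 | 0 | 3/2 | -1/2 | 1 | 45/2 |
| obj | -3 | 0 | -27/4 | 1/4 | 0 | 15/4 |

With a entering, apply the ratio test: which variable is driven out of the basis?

b

Column a entries and ratios — b: (15/4)/1 = 15/4; u2: 0 ≤ 0, skip.
Smallest ratio is 15/4 in the row of b, so b leaves.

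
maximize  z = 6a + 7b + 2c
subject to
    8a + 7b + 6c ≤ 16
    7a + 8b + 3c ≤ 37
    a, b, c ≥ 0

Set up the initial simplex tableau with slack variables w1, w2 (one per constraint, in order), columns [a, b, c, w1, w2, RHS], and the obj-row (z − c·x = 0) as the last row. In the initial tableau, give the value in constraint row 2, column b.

8

Constraint 2 has coefficient 8 on b.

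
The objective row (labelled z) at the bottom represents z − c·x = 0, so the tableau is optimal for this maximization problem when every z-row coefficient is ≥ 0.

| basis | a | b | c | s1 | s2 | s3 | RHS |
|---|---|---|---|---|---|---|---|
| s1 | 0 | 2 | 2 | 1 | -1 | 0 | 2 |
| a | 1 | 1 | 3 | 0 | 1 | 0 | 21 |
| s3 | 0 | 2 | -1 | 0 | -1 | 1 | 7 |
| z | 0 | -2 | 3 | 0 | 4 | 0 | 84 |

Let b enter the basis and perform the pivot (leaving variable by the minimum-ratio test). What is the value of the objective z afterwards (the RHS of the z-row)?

86

Ratio test on column b — row 1: 2/2 = 1; row 2: 21/1 = 21; row 3: 7/2 = 7/2. Minimum is 1 at row 1 (s1 leaves); pivot element 2.
Pivot on row 1; the z-row RHS becomes 84 − (-2)·1 = 86.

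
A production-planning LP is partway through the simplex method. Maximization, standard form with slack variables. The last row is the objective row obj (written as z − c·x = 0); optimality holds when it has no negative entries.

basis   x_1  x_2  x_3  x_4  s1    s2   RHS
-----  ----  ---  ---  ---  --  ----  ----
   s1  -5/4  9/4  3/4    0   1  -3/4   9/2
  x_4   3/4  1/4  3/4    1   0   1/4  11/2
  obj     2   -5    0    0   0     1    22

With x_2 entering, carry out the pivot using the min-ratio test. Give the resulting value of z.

Ratio test on column x_2 — row 1: (9/2)/(9/4) = 2; row 2: (11/2)/(1/4) = 22. Minimum is 2 at row 1 (s1 leaves); pivot element 9/4.
Pivot on row 1; the obj-row RHS becomes 22 − (-5)·2 = 32.

32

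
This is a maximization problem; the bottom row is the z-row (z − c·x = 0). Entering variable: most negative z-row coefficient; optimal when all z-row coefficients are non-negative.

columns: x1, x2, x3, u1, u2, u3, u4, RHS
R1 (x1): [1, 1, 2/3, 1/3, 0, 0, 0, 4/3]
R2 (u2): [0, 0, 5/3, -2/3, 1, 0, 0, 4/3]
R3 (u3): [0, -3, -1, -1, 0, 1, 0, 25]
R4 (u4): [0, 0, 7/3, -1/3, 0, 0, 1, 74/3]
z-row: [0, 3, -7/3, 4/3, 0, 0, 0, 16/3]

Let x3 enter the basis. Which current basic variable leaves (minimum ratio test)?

u2

Column x3 entries and ratios — x1: (4/3)/(2/3) = 2; u2: (4/3)/(5/3) = 4/5; u3: -1 ≤ 0, skip; u4: (74/3)/(7/3) = 74/7.
Smallest ratio is 4/5 in the row of u2, so u2 leaves.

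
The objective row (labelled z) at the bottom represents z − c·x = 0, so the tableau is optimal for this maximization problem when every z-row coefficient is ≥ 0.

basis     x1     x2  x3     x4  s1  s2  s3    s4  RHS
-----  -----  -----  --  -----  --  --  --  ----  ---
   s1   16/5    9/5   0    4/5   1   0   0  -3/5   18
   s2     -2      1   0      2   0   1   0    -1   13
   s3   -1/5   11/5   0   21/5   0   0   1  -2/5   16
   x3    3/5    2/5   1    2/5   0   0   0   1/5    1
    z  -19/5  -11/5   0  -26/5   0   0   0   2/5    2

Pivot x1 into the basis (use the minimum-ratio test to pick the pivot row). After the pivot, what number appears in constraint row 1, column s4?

Ratio test on column x1 — row 1: 18/(16/5) = 45/8; row 2: entry -2 ≤ 0; row 3: entry -1/5 ≤ 0; row 4: 1/(3/5) = 5/3. Minimum is 5/3 at row 4 (x3 leaves); pivot element 3/5.
Divide row 4 by 3/5; eliminate column x1 from the other rows.
Row 1 update in column s4: -3/5 − (16/5)·(1/3) = -5/3.

-5/3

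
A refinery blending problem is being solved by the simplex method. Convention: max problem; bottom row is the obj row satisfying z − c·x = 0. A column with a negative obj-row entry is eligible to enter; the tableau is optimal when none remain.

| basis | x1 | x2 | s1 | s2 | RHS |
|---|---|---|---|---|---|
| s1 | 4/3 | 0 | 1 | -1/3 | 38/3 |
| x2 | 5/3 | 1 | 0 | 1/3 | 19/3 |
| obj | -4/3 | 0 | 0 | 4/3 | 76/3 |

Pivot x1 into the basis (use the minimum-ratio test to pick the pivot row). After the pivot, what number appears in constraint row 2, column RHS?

Ratio test on column x1 — row 1: (38/3)/(4/3) = 19/2; row 2: (19/3)/(5/3) = 19/5. Minimum is 19/5 at row 2 (x2 leaves); pivot element 5/3.
Divide row 2 by 5/3; eliminate column x1 from the other rows.
In the new row 2, the RHS entry is the old entry divided by the pivot: (19/3)/(5/3) = 19/5.

19/5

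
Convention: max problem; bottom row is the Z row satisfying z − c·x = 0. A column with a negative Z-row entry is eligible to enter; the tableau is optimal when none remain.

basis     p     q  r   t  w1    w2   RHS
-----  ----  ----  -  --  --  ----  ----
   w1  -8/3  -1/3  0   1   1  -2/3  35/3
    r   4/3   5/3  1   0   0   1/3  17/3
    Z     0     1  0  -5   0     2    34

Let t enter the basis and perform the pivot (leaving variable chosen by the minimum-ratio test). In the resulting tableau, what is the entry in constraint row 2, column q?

5/3

Ratio test on column t — row 1: (35/3)/1 = 35/3; row 2: entry 0 ≤ 0. Minimum is 35/3 at row 1 (w1 leaves); pivot element 1.
Divide row 1 by 1; eliminate column t from the other rows.
Row 2 update in column q: 5/3 − 0·(-1/3) = 5/3.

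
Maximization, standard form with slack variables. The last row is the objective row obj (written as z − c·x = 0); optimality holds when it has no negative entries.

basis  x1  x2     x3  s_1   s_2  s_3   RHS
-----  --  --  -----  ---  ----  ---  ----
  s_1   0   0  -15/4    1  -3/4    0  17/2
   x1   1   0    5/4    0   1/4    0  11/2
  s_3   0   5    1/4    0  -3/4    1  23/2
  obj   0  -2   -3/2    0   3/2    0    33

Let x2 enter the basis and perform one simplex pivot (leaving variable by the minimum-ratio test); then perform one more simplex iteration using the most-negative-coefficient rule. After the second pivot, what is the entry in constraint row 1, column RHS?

Ratio test on column x2 — row 1: entry 0 ≤ 0; row 2: entry 0 ≤ 0; row 3: (23/2)/5 = 23/10. Minimum is 23/10 at row 3 (s_3 leaves); pivot element 5.
Divide row 3 by 5; eliminate column x2 from the other rows.
Second iteration: most negative obj-row entry is -7/5 in column x3, so x3 enters.
Ratio test on column x3 — row 1: entry -15/4 ≤ 0; row 2: (11/2)/(5/4) = 22/5; row 3: (23/10)/(1/20) = 46. Minimum is 22/5 at row 2 (x1 leaves); pivot element 5/4.
Divide row 2 by 5/4; eliminate column x3 from the other rows.
After both pivots, the entry at constraint row 1, column RHS is 25.

25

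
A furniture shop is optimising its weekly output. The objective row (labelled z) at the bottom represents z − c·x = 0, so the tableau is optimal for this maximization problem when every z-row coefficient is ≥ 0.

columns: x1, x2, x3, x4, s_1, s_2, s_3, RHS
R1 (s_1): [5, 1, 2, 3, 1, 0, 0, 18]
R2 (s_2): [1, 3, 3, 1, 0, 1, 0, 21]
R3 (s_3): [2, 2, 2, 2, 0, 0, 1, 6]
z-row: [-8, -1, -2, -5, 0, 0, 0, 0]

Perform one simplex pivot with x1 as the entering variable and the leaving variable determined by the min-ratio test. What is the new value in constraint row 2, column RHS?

Ratio test on column x1 — row 1: 18/5 = 18/5; row 2: 21/1 = 21; row 3: 6/2 = 3. Minimum is 3 at row 3 (s_3 leaves); pivot element 2.
Divide row 3 by 2; eliminate column x1 from the other rows.
Row 2 update in column RHS: 21 − 1·3 = 18.

18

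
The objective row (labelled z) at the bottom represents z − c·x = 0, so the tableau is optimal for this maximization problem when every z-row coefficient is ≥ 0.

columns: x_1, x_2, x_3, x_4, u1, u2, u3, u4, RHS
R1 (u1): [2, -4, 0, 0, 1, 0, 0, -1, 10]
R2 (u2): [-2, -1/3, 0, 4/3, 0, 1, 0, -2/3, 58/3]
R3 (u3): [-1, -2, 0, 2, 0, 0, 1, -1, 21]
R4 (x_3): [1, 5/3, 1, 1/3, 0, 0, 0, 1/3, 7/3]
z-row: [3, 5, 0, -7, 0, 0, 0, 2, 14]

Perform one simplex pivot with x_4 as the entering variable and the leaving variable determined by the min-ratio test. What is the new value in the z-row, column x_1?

24

Ratio test on column x_4 — row 1: entry 0 ≤ 0; row 2: (58/3)/(4/3) = 29/2; row 3: 21/2 = 21/2; row 4: (7/3)/(1/3) = 7. Minimum is 7 at row 4 (x_3 leaves); pivot element 1/3.
Divide row 4 by 1/3; eliminate column x_4 from the other rows.
z-row update in column x_1: 3 − (-7)·3 = 24.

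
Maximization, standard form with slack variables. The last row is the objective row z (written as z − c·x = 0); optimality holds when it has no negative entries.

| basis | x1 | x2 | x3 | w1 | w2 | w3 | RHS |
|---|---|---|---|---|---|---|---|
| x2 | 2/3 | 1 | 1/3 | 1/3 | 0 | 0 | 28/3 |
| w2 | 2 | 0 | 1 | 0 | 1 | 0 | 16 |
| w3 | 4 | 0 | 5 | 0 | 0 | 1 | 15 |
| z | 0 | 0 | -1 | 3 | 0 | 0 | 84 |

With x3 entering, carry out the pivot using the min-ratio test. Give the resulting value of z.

87

Ratio test on column x3 — row 1: (28/3)/(1/3) = 28; row 2: 16/1 = 16; row 3: 15/5 = 3. Minimum is 3 at row 3 (w3 leaves); pivot element 5.
Pivot on row 3; the z-row RHS becomes 84 − (-1)·3 = 87.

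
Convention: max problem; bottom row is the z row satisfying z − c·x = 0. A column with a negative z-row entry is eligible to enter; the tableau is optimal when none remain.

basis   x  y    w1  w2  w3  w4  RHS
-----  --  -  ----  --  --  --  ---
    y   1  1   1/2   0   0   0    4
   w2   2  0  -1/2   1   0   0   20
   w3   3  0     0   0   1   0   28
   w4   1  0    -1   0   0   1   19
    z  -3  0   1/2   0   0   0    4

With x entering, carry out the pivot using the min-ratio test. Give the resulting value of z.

16

Ratio test on column x — row 1: 4/1 = 4; row 2: 20/2 = 10; row 3: 28/3 = 28/3; row 4: 19/1 = 19. Minimum is 4 at row 1 (y leaves); pivot element 1.
Pivot on row 1; the z-row RHS becomes 4 − (-3)·4 = 16.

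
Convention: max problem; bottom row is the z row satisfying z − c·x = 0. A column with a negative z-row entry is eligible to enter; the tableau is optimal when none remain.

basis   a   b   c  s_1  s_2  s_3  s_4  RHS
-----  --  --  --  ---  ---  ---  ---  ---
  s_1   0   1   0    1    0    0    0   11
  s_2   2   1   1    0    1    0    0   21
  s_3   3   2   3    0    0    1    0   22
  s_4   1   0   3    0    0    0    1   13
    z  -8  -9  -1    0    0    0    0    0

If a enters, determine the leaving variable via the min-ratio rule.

s_3

Column a entries and ratios — s_1: 0 ≤ 0, skip; s_2: 21/2 = 21/2; s_3: 22/3 = 22/3; s_4: 13/1 = 13.
Smallest ratio is 22/3 in the row of s_3, so s_3 leaves.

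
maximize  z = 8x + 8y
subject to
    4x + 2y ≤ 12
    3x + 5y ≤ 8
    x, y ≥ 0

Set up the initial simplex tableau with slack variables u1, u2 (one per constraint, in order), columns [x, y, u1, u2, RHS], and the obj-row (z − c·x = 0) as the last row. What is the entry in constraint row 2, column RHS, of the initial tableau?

8

The RHS of constraint 2 is b_2 = 8.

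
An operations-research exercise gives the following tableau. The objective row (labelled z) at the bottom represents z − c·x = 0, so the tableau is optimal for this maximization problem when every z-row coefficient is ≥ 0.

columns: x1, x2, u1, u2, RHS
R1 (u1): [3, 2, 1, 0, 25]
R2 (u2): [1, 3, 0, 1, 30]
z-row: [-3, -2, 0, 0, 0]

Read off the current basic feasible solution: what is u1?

u1 is basic (row 1); its value is the RHS of that row, 25.

25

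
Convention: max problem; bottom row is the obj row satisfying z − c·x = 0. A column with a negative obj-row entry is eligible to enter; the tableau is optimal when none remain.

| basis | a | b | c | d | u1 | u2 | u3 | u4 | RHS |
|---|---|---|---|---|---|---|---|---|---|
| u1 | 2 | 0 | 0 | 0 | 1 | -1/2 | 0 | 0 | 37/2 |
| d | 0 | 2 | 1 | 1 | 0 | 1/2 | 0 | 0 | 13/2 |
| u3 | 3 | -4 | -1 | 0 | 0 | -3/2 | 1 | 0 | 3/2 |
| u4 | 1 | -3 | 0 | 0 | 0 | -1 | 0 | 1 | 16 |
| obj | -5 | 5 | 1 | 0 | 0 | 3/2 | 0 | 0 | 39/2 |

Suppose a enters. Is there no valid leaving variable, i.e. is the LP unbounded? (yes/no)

Column a has positive entries in row(s) 1, 3, 4, so the ratio test bounds it — not unbounded.

no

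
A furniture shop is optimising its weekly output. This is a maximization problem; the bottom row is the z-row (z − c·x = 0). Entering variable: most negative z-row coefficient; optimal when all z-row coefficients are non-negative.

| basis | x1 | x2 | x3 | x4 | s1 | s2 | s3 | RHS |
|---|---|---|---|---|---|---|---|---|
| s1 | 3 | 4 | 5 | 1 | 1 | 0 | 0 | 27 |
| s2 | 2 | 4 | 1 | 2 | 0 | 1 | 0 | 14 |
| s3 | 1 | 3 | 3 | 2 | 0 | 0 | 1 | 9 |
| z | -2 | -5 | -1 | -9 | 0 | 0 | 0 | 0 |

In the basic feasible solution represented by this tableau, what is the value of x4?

x4 is not in the basis, so in the current basic feasible solution x4 = 0.

0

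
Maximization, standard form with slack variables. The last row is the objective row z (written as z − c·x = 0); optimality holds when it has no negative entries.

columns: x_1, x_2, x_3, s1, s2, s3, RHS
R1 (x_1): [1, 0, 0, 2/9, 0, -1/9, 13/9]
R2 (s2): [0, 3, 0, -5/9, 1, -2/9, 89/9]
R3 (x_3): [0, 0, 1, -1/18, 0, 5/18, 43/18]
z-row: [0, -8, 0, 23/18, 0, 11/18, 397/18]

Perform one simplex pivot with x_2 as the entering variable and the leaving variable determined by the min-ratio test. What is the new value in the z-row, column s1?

Ratio test on column x_2 — row 1: entry 0 ≤ 0; row 2: (89/9)/3 = 89/27; row 3: entry 0 ≤ 0. Minimum is 89/27 at row 2 (s2 leaves); pivot element 3.
Divide row 2 by 3; eliminate column x_2 from the other rows.
z-row update in column s1: 23/18 − (-8)·(-5/27) = -11/54.

-11/54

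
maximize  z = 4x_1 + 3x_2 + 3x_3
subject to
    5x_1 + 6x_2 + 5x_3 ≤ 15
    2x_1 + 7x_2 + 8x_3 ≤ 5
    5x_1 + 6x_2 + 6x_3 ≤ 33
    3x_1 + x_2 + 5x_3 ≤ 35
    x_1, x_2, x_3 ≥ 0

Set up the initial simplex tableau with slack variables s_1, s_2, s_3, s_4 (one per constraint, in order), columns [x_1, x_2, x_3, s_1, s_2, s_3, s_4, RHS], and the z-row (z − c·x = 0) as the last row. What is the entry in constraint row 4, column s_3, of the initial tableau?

0

Slack s_3 belongs to constraint 3; its column is the unit vector e_3, so the entry in row 4 is 0.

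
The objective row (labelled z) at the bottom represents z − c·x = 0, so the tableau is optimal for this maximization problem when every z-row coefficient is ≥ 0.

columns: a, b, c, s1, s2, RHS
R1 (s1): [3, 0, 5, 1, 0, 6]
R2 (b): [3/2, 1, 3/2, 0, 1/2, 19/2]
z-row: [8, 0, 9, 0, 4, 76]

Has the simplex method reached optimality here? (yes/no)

Every z-row coefficient is ≥ 0, so the tableau is optimal.

yes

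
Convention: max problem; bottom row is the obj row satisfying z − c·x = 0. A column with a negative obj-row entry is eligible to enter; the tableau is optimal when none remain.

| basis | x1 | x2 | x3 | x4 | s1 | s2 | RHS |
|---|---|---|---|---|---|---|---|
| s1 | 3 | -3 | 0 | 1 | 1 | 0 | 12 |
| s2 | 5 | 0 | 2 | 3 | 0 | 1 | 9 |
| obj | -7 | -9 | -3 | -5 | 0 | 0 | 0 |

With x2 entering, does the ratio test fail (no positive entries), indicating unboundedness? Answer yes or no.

yes

Every constraint-row entry in column x2 is ≤ 0, so increasing x2 is unbounded.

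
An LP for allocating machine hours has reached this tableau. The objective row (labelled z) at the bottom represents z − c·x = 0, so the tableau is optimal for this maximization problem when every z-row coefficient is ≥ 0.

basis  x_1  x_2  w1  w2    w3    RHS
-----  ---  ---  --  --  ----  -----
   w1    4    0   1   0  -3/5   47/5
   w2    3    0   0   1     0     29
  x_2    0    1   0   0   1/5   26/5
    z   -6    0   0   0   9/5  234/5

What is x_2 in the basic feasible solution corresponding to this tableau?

26/5

x_2 is basic (row 3); its value is the RHS of that row, 26/5.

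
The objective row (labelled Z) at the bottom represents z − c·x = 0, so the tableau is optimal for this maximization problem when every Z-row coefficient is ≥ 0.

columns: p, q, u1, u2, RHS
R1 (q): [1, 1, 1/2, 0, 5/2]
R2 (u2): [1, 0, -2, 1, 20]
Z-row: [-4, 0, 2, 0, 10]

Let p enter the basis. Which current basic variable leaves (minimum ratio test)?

q

Column p entries and ratios — q: (5/2)/1 = 5/2; u2: 20/1 = 20.
Smallest ratio is 5/2 in the row of q, so q leaves.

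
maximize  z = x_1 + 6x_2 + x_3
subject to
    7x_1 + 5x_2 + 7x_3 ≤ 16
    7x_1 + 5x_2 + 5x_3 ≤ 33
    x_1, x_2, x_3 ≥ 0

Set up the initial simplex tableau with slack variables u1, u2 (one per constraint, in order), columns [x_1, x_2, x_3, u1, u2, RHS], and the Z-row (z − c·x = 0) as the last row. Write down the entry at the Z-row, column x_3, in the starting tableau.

-1

The Z-row carries the negated objective coefficients: the x_3 entry is -1.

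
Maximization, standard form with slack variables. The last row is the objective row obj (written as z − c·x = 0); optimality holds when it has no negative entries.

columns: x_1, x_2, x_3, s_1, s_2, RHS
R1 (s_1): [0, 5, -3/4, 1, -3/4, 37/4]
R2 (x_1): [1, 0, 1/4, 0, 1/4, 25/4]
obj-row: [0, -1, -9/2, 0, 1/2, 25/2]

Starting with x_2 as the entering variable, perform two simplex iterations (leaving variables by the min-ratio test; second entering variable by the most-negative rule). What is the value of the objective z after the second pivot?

653/5

Ratio test on column x_2 — row 1: (37/4)/5 = 37/20; row 2: entry 0 ≤ 0. Minimum is 37/20 at row 1 (s_1 leaves); pivot element 5.
Pivot on row 1; the obj-row RHS becomes 25/2 − (-1)·(37/20) = 287/20.
Next entering variable (most negative obj-row entry -93/20): x_3.
Ratio test on column x_3 — row 1: entry -3/20 ≤ 0; row 2: (25/4)/(1/4) = 25. Minimum is 25 at row 2 (x_1 leaves); pivot element 1/4.
After the second pivot the obj-row RHS is 287/20 − (-93/20)·25 = 653/5.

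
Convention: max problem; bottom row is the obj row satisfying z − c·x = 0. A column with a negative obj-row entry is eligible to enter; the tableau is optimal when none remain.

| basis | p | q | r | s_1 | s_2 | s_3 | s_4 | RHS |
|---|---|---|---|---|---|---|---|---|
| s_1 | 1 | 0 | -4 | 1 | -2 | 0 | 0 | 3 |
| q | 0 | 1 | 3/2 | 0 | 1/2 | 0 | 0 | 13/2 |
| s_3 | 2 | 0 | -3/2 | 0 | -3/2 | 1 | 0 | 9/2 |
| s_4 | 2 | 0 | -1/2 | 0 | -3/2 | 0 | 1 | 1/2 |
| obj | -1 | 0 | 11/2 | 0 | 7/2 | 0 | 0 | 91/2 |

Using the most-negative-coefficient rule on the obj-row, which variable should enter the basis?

p

Negative obj-row entries: p: -1.
The most negative is -1 in column p, so p enters.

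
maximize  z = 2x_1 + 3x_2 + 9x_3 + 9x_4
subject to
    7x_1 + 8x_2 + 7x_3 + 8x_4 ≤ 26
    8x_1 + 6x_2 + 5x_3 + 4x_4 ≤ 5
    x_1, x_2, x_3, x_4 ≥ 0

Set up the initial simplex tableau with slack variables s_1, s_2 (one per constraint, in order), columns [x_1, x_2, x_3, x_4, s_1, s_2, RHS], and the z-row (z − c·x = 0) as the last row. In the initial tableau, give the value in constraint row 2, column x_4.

4

Constraint 2 has coefficient 4 on x_4.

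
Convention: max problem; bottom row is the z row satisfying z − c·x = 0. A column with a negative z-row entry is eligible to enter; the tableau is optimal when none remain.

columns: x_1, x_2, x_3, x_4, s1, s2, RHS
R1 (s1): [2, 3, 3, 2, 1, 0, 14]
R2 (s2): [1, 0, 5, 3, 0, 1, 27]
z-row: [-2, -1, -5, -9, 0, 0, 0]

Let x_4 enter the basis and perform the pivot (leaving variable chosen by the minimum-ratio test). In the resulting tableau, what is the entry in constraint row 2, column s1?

Ratio test on column x_4 — row 1: 14/2 = 7; row 2: 27/3 = 9. Minimum is 7 at row 1 (s1 leaves); pivot element 2.
Divide row 1 by 2; eliminate column x_4 from the other rows.
Row 2 update in column s1: 0 − 3·(1/2) = -3/2.

-3/2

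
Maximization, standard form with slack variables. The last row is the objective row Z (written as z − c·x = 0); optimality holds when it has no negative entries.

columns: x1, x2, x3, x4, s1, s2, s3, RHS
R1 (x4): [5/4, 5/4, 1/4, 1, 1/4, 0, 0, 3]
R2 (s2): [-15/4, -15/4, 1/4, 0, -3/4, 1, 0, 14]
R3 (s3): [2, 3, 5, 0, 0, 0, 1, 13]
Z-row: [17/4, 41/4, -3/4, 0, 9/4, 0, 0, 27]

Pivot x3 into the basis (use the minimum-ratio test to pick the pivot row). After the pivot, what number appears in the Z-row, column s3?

3/20

Ratio test on column x3 — row 1: 3/(1/4) = 12; row 2: 14/(1/4) = 56; row 3: 13/5 = 13/5. Minimum is 13/5 at row 3 (s3 leaves); pivot element 5.
Divide row 3 by 5; eliminate column x3 from the other rows.
Z-row update in column s3: 0 − (-3/4)·(1/5) = 3/20.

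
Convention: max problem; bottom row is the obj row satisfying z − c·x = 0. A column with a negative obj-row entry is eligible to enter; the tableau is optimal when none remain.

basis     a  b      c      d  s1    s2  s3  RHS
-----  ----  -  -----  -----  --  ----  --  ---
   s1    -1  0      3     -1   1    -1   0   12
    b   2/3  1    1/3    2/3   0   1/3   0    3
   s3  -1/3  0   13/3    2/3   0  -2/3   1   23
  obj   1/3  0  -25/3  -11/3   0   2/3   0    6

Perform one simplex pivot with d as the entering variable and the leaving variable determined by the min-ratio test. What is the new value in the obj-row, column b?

11/2

Ratio test on column d — row 1: entry -1 ≤ 0; row 2: 3/(2/3) = 9/2; row 3: 23/(2/3) = 69/2. Minimum is 9/2 at row 2 (b leaves); pivot element 2/3.
Divide row 2 by 2/3; eliminate column d from the other rows.
obj-row update in column b: 0 − (-11/3)·(3/2) = 11/2.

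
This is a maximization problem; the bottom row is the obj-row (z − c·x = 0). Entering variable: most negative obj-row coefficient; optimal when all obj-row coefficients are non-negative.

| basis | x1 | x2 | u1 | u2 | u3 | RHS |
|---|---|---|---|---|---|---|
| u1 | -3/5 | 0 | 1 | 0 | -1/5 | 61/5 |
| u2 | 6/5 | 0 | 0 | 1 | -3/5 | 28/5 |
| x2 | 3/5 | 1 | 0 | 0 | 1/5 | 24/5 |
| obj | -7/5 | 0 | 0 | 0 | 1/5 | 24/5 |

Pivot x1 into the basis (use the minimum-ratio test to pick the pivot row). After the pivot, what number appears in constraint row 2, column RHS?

Ratio test on column x1 — row 1: entry -3/5 ≤ 0; row 2: (28/5)/(6/5) = 14/3; row 3: (24/5)/(3/5) = 8. Minimum is 14/3 at row 2 (u2 leaves); pivot element 6/5.
Divide row 2 by 6/5; eliminate column x1 from the other rows.
In the new row 2, the RHS entry is the old entry divided by the pivot: (28/5)/(6/5) = 14/3.

14/3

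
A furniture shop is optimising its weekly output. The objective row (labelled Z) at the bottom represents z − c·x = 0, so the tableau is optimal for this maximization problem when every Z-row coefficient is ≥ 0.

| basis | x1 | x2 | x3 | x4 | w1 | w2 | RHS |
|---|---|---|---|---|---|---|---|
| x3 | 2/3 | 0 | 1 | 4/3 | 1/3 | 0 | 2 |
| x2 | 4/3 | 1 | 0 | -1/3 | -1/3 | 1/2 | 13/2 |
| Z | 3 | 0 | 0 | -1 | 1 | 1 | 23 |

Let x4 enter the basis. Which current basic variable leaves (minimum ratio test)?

x3

Column x4 entries and ratios — x3: 2/(4/3) = 3/2; x2: -1/3 ≤ 0, skip.
Smallest ratio is 3/2 in the row of x3, so x3 leaves.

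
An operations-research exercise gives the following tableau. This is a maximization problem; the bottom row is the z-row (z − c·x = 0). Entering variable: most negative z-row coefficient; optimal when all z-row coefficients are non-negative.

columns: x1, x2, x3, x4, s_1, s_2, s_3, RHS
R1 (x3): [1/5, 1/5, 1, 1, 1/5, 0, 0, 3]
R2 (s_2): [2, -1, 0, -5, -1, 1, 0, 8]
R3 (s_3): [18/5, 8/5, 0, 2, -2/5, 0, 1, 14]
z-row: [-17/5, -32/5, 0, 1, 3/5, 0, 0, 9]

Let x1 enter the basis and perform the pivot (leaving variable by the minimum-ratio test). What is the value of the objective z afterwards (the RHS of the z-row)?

Ratio test on column x1 — row 1: 3/(1/5) = 15; row 2: 8/2 = 4; row 3: 14/(18/5) = 35/9. Minimum is 35/9 at row 3 (s_3 leaves); pivot element 18/5.
Pivot on row 3; the z-row RHS becomes 9 − (-17/5)·(35/9) = 200/9.

200/9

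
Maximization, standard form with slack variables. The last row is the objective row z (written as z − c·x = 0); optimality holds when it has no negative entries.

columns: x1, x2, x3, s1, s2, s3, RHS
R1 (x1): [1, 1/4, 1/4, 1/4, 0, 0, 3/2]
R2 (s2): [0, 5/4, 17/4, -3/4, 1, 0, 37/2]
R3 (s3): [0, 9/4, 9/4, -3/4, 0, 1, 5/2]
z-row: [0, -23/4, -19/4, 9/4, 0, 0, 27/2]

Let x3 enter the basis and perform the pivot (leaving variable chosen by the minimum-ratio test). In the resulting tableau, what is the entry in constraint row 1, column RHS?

Ratio test on column x3 — row 1: (3/2)/(1/4) = 6; row 2: (37/2)/(17/4) = 74/17; row 3: (5/2)/(9/4) = 10/9. Minimum is 10/9 at row 3 (s3 leaves); pivot element 9/4.
Divide row 3 by 9/4; eliminate column x3 from the other rows.
Row 1 update in column RHS: 3/2 − (1/4)·(10/9) = 11/9.

11/9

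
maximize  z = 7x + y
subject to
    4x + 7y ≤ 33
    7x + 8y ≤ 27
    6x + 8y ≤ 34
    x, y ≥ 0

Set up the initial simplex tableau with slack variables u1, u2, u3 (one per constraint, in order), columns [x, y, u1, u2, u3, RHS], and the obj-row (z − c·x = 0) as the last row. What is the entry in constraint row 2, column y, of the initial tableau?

8

Constraint 2 has coefficient 8 on y.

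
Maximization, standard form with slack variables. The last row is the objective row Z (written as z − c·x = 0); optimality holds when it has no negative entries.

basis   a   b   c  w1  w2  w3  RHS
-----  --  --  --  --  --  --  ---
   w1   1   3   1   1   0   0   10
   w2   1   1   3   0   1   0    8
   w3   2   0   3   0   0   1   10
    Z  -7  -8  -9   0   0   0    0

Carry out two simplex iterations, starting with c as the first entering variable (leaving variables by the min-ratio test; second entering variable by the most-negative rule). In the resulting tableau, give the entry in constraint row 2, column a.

Ratio test on column c — row 1: 10/1 = 10; row 2: 8/3 = 8/3; row 3: 10/3 = 10/3. Minimum is 8/3 at row 2 (w2 leaves); pivot element 3.
Divide row 2 by 3; eliminate column c from the other rows.
Second iteration: most negative Z-row entry is -5 in column b, so b enters.
Ratio test on column b — row 1: (22/3)/(8/3) = 11/4; row 2: (8/3)/(1/3) = 8; row 3: entry -1 ≤ 0. Minimum is 11/4 at row 1 (w1 leaves); pivot element 8/3.
Divide row 1 by 8/3; eliminate column b from the other rows.
After both pivots, the entry at constraint row 2, column a is 1/4.

1/4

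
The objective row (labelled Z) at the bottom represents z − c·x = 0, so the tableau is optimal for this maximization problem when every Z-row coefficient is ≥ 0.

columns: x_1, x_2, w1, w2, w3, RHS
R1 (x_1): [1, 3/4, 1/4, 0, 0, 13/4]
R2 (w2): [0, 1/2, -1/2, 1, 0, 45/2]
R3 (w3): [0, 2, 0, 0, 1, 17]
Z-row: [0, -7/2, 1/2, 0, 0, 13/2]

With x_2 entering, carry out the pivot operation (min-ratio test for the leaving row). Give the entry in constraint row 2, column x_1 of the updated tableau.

-2/3

Ratio test on column x_2 — row 1: (13/4)/(3/4) = 13/3; row 2: (45/2)/(1/2) = 45; row 3: 17/2 = 17/2. Minimum is 13/3 at row 1 (x_1 leaves); pivot element 3/4.
Divide row 1 by 3/4; eliminate column x_2 from the other rows.
Row 2 update in column x_1: 0 − (1/2)·(4/3) = -2/3.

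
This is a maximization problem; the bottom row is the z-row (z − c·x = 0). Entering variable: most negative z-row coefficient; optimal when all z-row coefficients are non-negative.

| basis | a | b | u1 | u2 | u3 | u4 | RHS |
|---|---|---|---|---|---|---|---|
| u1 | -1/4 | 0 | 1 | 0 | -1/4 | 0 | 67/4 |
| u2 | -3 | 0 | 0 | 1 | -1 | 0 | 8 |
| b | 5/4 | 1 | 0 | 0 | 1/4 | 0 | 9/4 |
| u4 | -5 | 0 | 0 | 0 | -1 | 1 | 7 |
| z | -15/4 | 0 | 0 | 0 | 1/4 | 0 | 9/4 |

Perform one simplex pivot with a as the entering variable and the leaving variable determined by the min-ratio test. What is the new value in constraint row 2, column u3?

-2/5

Ratio test on column a — row 1: entry -1/4 ≤ 0; row 2: entry -3 ≤ 0; row 3: (9/4)/(5/4) = 9/5; row 4: entry -5 ≤ 0. Minimum is 9/5 at row 3 (b leaves); pivot element 5/4.
Divide row 3 by 5/4; eliminate column a from the other rows.
Row 2 update in column u3: -1 − (-3)·(1/5) = -2/5.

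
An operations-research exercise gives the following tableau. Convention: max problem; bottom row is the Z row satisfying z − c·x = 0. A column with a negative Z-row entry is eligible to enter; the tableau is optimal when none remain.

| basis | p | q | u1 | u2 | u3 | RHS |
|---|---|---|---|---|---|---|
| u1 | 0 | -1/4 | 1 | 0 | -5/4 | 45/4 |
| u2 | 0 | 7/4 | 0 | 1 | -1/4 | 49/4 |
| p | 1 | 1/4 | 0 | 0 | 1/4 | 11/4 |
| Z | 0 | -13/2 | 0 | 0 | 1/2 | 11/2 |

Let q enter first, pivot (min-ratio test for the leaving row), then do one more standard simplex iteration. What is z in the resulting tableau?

105/2

Ratio test on column q — row 1: entry -1/4 ≤ 0; row 2: (49/4)/(7/4) = 7; row 3: (11/4)/(1/4) = 11. Minimum is 7 at row 2 (u2 leaves); pivot element 7/4.
Pivot on row 2; the Z-row RHS becomes 11/2 − (-13/2)·7 = 51.
Next entering variable (most negative Z-row entry -3/7): u3.
Ratio test on column u3 — row 1: entry -9/7 ≤ 0; row 2: entry -1/7 ≤ 0; row 3: 1/(2/7) = 7/2. Minimum is 7/2 at row 3 (p leaves); pivot element 2/7.
After the second pivot the Z-row RHS is 51 − (-3/7)·(7/2) = 105/2.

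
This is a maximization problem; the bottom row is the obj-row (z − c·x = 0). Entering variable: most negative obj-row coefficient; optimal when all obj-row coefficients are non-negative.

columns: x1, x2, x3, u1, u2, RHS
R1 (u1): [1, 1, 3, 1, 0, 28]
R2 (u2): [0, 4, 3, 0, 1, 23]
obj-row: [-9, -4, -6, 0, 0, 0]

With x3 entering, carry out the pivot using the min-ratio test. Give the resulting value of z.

Ratio test on column x3 — row 1: 28/3 = 28/3; row 2: 23/3 = 23/3. Minimum is 23/3 at row 2 (u2 leaves); pivot element 3.
Pivot on row 2; the obj-row RHS becomes 0 − (-6)·(23/3) = 46.

46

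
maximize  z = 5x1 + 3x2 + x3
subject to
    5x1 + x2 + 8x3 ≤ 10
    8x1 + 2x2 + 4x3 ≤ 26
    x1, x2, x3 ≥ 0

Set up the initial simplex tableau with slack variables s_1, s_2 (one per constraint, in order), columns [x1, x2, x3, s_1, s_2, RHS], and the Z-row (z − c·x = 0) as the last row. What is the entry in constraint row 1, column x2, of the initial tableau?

1

Constraint 1 has coefficient 1 on x2.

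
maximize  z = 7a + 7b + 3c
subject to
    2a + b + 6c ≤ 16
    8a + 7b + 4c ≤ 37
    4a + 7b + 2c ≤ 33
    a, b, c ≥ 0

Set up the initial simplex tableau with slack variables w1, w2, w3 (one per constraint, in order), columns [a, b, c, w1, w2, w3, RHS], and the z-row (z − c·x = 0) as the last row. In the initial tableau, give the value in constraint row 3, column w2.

0

Slack w2 belongs to constraint 2; its column is the unit vector e_2, so the entry in row 3 is 0.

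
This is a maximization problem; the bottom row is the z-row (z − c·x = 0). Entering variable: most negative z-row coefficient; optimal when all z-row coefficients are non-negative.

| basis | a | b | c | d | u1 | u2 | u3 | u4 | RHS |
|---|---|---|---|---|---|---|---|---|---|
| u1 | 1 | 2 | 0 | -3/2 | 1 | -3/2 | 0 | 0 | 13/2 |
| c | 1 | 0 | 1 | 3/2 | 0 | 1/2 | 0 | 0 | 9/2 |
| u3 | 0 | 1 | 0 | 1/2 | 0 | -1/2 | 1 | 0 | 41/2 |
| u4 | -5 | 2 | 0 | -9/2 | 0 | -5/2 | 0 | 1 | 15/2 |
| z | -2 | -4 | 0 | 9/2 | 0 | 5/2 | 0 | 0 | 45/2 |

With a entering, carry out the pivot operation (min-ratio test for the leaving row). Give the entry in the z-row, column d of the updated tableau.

Ratio test on column a — row 1: (13/2)/1 = 13/2; row 2: (9/2)/1 = 9/2; row 3: entry 0 ≤ 0; row 4: entry -5 ≤ 0. Minimum is 9/2 at row 2 (c leaves); pivot element 1.
Divide row 2 by 1; eliminate column a from the other rows.
z-row update in column d: 9/2 − (-2)·(3/2) = 15/2.

15/2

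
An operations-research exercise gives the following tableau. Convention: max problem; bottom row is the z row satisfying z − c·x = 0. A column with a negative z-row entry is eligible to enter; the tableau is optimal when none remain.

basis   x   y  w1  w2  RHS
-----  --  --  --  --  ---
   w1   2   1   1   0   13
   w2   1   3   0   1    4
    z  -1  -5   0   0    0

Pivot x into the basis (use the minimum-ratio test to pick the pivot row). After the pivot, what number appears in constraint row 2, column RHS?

4

Ratio test on column x — row 1: 13/2 = 13/2; row 2: 4/1 = 4. Minimum is 4 at row 2 (w2 leaves); pivot element 1.
Divide row 2 by 1; eliminate column x from the other rows.
In the new row 2, the RHS entry is the old entry divided by the pivot: 4/1 = 4.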